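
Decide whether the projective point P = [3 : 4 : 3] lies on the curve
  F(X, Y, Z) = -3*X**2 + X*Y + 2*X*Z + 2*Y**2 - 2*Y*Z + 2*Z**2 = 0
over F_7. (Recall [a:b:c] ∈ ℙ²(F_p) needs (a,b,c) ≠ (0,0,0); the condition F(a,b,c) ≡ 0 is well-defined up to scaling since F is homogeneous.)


F(3,4,3) ≡ 1 (mod 7); P is NOT on the curve.

Evaluate F(3, 4, 3) term-by-term (mod 7).
  -3*X**2 ↦ -3·9·1·1 = -27
  X*Y ↦ 1·3·4·1 = 12
  2*X*Z ↦ 2·3·1·3 = 18
  2*Y**2 ↦ 2·1·16·1 = 32
  -2*Y*Z ↦ -2·1·4·3 = -24
  2*Z**2 ↦ 2·1·1·9 = 18
Sum: F(3, 4, 3) = (-27) + (12) + (18) + (32) + (-24) + (18) = 29.
Reducing mod 7: 29 ≡ 1 (mod 7).
Since F(a, b, c) ≡ 1 ≠ 0 (mod 7), P does NOT lie on the curve.


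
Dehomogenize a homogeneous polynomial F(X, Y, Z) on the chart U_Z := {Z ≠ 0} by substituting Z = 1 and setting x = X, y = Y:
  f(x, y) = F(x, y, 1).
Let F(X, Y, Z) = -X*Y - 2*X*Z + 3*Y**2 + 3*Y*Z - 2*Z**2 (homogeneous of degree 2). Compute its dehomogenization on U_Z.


f(x, y) = -x*y - 2*x + 3*y**2 + 3*y - 2

On U_Z we set Z = 1. Each monomial c·X^i·Y^j·Z^k in F becomes c·x^i·y^j·1^k = c·x^i·y^j.
Substituting Z = 1: F(X, Y, 1) = -x*y - 2*x + 3*y**2 + 3*y - 2.
Note: deg(f) ≤ deg(F) = 2; strict inequality happens when F is divisible by Z (lost terms).


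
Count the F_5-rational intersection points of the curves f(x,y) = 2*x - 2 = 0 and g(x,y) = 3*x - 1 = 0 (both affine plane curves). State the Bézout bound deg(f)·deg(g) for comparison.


Common zeros: ∅; count = 0; Bézout bound = 1.

deg(f) = 1, deg(g) = 1, so Bézout bound = 1.
Scan x ∈ F_5. For each x, list the y ∈ F_5 with f(x, y) ≡ 0 and those with g(x, y) ≡ 0 (mod 5); the common zeros in that column are the intersection.
  x = 0: f ≡ 0 at y ∈ ∅; g ≡ 0 at y ∈ ∅; common: ∅.
  x = 1: f ≡ 0 at y ∈ {0, 1, 2, 3, 4}; g ≡ 0 at y ∈ ∅; common: ∅.
  x = 2: f ≡ 0 at y ∈ ∅; g ≡ 0 at y ∈ {0, 1, 2, 3, 4}; common: ∅.
  x = 3: f ≡ 0 at y ∈ ∅; g ≡ 0 at y ∈ ∅; common: ∅.
  x = 4: f ≡ 0 at y ∈ ∅; g ≡ 0 at y ∈ ∅; common: ∅.
Collecting: common zeros = ∅, so the count is 0.
Comparison with the Bézout bound: 0 ≤ 1 = deg(f)·deg(g), as expected for curves with no common component (the affine F_5-count falls short of the bound because intersections may lie at infinity, over extension fields, or carry multiplicity).


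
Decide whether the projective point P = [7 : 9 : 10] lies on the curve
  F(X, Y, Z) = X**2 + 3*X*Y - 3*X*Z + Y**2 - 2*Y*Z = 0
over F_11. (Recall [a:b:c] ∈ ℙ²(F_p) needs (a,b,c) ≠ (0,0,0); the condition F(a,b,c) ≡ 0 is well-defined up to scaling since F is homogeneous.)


F(7,9,10) ≡ 6 (mod 11); P is NOT on the curve.

Evaluate F(7, 9, 10) term-by-term (mod 11).
  X**2 ↦ 1·49·1·1 = 49
  3*X*Y ↦ 3·7·9·1 = 189
  -3*X*Z ↦ -3·7·1·10 = -210
  Y**2 ↦ 1·1·81·1 = 81
  -2*Y*Z ↦ -2·1·9·10 = -180
Sum: F(7, 9, 10) = (49) + (189) + (-210) + (81) + (-180) = -71.
Reducing mod 11: -71 ≡ 6 (mod 11).
Since F(a, b, c) ≡ 6 ≠ 0 (mod 11), P does NOT lie on the curve.


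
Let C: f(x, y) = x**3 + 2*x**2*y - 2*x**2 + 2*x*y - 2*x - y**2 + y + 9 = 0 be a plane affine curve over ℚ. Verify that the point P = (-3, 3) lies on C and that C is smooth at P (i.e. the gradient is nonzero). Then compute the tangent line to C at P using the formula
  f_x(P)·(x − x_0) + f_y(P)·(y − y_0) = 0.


Tangent line at P: 7*x + 7*y = 0.

Step 1: f(-3, 3) = 0, so P lies on C.
Step 2: partial derivatives
  f_x(x, y) = 3*x**2 + 4*x*y - 4*x + 2*y - 2, f_y(x, y) = 2*x**2 + 2*x - 2*y + 1.
  f_x(P) = 7, f_y(P) = 7 (gradient nonzero, so P is smooth).
Step 3: tangent line at P: 7·(x − -3) + 7·(y − 3) = 0.
Expanding: 7*x + 7*y = 0.


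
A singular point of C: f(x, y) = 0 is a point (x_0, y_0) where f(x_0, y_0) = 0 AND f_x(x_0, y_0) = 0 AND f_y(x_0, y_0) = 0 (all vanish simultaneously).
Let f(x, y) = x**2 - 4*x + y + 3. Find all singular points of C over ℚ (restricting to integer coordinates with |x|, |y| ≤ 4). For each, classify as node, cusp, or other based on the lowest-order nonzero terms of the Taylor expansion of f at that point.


No singular points in the scanned grid; C is smooth there.

Compute partial derivatives:
  f_x = 2*x - 4.
  f_y = 1.
f_y = 1 is a nonzero constant, so f_y never vanishes: no point (x, y) can satisfy f = f_x = f_y = 0. In particular no (x, y) ∈ {−4, ..., 4}² is singular; the curve is smooth.


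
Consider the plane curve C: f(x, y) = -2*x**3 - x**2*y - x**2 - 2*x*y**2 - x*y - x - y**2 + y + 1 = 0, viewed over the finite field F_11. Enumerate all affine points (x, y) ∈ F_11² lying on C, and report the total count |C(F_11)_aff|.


Affine F_11-points: {(0, 4), (0, 8), (1, 3), (1, 4), (2, 4), (2, 6), (5, 1), (6, 0), (6, 7), (10, 5)}; count = 10.

For each of the 121 pairs (x, y) ∈ F_11², evaluate f(x, y) mod 11. Record the zeros.
  x = 0: [0↦1, 1↦1, 2↦10, 3↦6, 4↦0, 5↦3, 6↦4, 7↦3, 8↦0, 9↦6, 10↦10]  zeros at y ∈ {4, 8}
  x = 1: [0↦8, 1↦4, 2↦5, 3↦0, 4↦0, 5↦5, 6↦4, 7↦8, 8↦6, 9↦9, 10↦6]  zeros at y ∈ {3, 4}
  x = 2: [0↦1, 1↦2, 2↦4, 3↦7, 4↦0, 5↦5, 6↦0, 7↦7, 8↦4, 9↦2, 10↦1]  zeros at y ∈ {4, 6}
  x = 3: [0↦1, 1↦5, 2↦6, 3↦4, 4↦10, 5↦2, 6↦2, 7↦10, 8↦4, 9↦6, 10↦5]  zeros at y ∈ ∅
  x = 4: [0↦7, 1↦1, 2↦10, 3↦1, 4↦7, 5↦6, 6↦9, 7↦5, 8↦5, 9↦9, 10↦6]  zeros at y ∈ ∅
  x = 5: [0↦7, 1↦0, 2↦4, 3↦8, 4↦1, 5↦5, 6↦9, 7↦2, 8↦6, 9↦10, 10↦3]  zeros at y ∈ {1}
  x = 6: [0↦0, 1↦1, 2↦9, 3↦2, 4↦2, 5↦9, 6↦1, 7↦0, 8↦6, 9↦8, 10↦6]  zeros at y ∈ {0, 7}
  x = 7: [0↦7, 1↦3, 2↦2, 3↦4, 4↦9, 5↦6, 6↦6, 7↦9, 8↦4, 9↦2, 10↦3]  zeros at y ∈ ∅
  x = 8: [0↦5, 1↦5, 2↦4, 3↦2, 4↦10, 5↦6, 6↦1, 7↦6, 8↦10, 9↦2, 10↦4]  zeros at y ∈ ∅
  x = 9: [0↦4, 1↦6, 2↦3, 3↦6, 4↦4, 5↦8, 6↦7, 7↦1, 8↦1, 9↦7, 10↦8]  zeros at y ∈ ∅
  x = 10: [0↦3, 1↦5, 2↦9, 3↦4, 4↦1, 5↦0, 6↦1, 7↦4, 8↦9, 9↦5, 10↦3]  zeros at y ∈ {5}
Collecting zeros: affine points = {(0, 4), (0, 8), (1, 3), (1, 4), (2, 4), (2, 6), (5, 1), (6, 0), (6, 7), (10, 5)}.
Total count |C(F_11)_aff| = 10.


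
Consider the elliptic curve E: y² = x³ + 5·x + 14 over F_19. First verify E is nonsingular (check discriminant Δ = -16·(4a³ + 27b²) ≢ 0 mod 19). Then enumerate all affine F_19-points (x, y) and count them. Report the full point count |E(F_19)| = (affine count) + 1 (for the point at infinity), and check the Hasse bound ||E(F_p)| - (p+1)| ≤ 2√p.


Affine points = {(1, 1), (1, 18), (9, 3), (9, 16), (10, 0), (12, 4), (12, 15), (14, 4), (14, 15), (15, 5), (15, 14)}; affine count = 11; |E(F_19)| = 12.

Discriminant check: Δ ∝ 4a³ + 27b² = 4·5³ + 27·14² = 4·125 + 27·196 ≡ 16 (mod 19). Nonzero ⇒ E is nonsingular.
For each x ∈ F_19, compute rhs = x³ + 5·x + 14 mod 19, then count y ∈ F_19 with y² ≡ rhs.
  x = 0: rhs = 14, matching y values: none (0 points).
  x = 1: rhs = 1, matching y values: 1, 18 (2 points).
  x = 2: rhs = 13, matching y values: none (0 points).
  x = 3: rhs = 18, matching y values: none (0 points).
  x = 4: rhs = 3, matching y values: none (0 points).
  x = 5: rhs = 12, matching y values: none (0 points).
  x = 6: rhs = 13, matching y values: none (0 points).
  x = 7: rhs = 12, matching y values: none (0 points).
  x = 8: rhs = 15, matching y values: none (0 points).
  x = 9: rhs = 9, matching y values: 3, 16 (2 points).
  x = 10: rhs = 0, matching y values: 0 (1 points).
  x = 11: rhs = 13, matching y values: none (0 points).
  x = 12: rhs = 16, matching y values: 4, 15 (2 points).
  x = 13: rhs = 15, matching y values: none (0 points).
  x = 14: rhs = 16, matching y values: 4, 15 (2 points).
  x = 15: rhs = 6, matching y values: 5, 14 (2 points).
  x = 16: rhs = 10, matching y values: none (0 points).
  x = 17: rhs = 15, matching y values: none (0 points).
  x = 18: rhs = 8, matching y values: none (0 points).
Total affine count: 11.
Full point count |E(F_19)| = 11 + 1 = 12.
Hasse bound: |12 − (19+1)| = |-8| = 8 ≤ 2√19 ≈ 8.7178 ✓.


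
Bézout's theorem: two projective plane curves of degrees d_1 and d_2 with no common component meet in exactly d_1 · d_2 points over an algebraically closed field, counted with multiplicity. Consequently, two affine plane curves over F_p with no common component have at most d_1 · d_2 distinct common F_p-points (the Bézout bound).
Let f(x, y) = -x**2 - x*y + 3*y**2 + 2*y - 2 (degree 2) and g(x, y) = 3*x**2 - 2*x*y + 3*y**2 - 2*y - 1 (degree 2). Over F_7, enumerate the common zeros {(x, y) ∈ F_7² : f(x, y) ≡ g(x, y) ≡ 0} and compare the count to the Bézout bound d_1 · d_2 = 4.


Common zeros: {(0, 2), (2, 4)}; count = 2; Bézout bound = 4.

deg(f) = 2, deg(g) = 2, so Bézout bound = 4.
Scan x ∈ F_7. For each x, list the y ∈ F_7 with f(x, y) ≡ 0 and those with g(x, y) ≡ 0 (mod 7); the common zeros in that column are the intersection.
  x = 0: f ≡ 0 at y ∈ {2}; g ≡ 0 at y ∈ {1, 2}; common: {2}.
  x = 1: f ≡ 0 at y ∈ {4, 5}; g ≡ 0 at y ∈ ∅; common: ∅.
  x = 2: f ≡ 0 at y ∈ {3, 4}; g ≡ 0 at y ∈ {4, 5}; common: {4}.
  x = 3: f ≡ 0 at y ∈ {6}; g ≡ 0 at y ∈ {1, 4}; common: ∅.
  x = 4: f ≡ 0 at y ∈ ∅; g ≡ 0 at y ∈ ∅; common: ∅.
  x = 5: f ≡ 0 at y ∈ {2, 6}; g ≡ 0 at y ∈ ∅; common: ∅.
  x = 6: f ≡ 0 at y ∈ ∅; g ≡ 0 at y ∈ {2, 5}; common: ∅.
Collecting: common zeros = {(0, 2), (2, 4)}, so the count is 2.
Comparison with the Bézout bound: 2 ≤ 4 = deg(f)·deg(g), as expected for curves with no common component (the affine F_7-count falls short of the bound because intersections may lie at infinity, over extension fields, or carry multiplicity).


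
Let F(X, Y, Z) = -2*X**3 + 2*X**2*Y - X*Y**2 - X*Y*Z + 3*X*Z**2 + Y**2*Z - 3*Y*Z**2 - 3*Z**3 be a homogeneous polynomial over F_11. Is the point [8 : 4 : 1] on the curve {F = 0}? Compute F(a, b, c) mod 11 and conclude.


F(8,4,1) ≡ 2 (mod 11); P is NOT on the curve.

Evaluate F(8, 4, 1) term-by-term (mod 11).
  -2*X**3 ↦ -2·512·1·1 = -1024
  2*X**2*Y ↦ 2·64·4·1 = 512
  -X*Y**2 ↦ -1·8·16·1 = -128
  -X*Y*Z ↦ -1·8·4·1 = -32
  3*X*Z**2 ↦ 3·8·1·1 = 24
  Y**2*Z ↦ 1·1·16·1 = 16
  -3*Y*Z**2 ↦ -3·1·4·1 = -12
  -3*Z**3 ↦ -3·1·1·1 = -3
Sum: F(8, 4, 1) = (-1024) + (512) + (-128) + (-32) + (24) + (16) + (-12) + (-3) = -647.
Reducing mod 11: -647 ≡ 2 (mod 11).
Since F(a, b, c) ≡ 2 ≠ 0 (mod 11), P does NOT lie on the curve.


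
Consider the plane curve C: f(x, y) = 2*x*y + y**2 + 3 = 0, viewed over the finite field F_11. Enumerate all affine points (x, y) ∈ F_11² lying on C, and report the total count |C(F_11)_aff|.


Affine F_11-points: {(1, 2), (1, 7), (2, 8), (2, 10), (5, 6), (6, 5), (9, 1), (9, 3), (10, 4), (10, 9)}; count = 10.

For each of the 121 pairs (x, y) ∈ F_11², evaluate f(x, y) mod 11. Record the zeros.
  x = 0: [0↦3, 1↦4, 2↦7, 3↦1, 4↦8, 5↦6, 6↦6, 7↦8, 8↦1, 9↦7, 10↦4]  zeros at y ∈ ∅
  x = 1: [0↦3, 1↦6, 2↦0, 3↦7, 4↦5, 5↦5, 6↦7, 7↦0, 8↦6, 9↦3, 10↦2]  zeros at y ∈ {2, 7}
  x = 2: [0↦3, 1↦8, 2↦4, 3↦2, 4↦2, 5↦4, 6↦8, 7↦3, 8↦0, 9↦10, 10↦0]  zeros at y ∈ {8, 10}
  x = 3: [0↦3, 1↦10, 2↦8, 3↦8, 4↦10, 5↦3, 6↦9, 7↦6, 8↦5, 9↦6, 10↦9]  zeros at y ∈ ∅
  x = 4: [0↦3, 1↦1, 2↦1, 3↦3, 4↦7, 5↦2, 6↦10, 7↦9, 8↦10, 9↦2, 10↦7]  zeros at y ∈ ∅
  x = 5: [0↦3, 1↦3, 2↦5, 3↦9, 4↦4, 5↦1, 6↦0, 7↦1, 8↦4, 9↦9, 10↦5]  zeros at y ∈ {6}
  x = 6: [0↦3, 1↦5, 2↦9, 3↦4, 4↦1, 5↦0, 6↦1, 7↦4, 8↦9, 9↦5, 10↦3]  zeros at y ∈ {5}
  x = 7: [0↦3, 1↦7, 2↦2, 3↦10, 4↦9, 5↦10, 6↦2, 7↦7, 8↦3, 9↦1, 10↦1]  zeros at y ∈ ∅
  x = 8: [0↦3, 1↦9, 2↦6, 3↦5, 4↦6, 5↦9, 6↦3, 7↦10, 8↦8, 9↦8, 10↦10]  zeros at y ∈ ∅
  x = 9: [0↦3, 1↦0, 2↦10, 3↦0, 4↦3, 5↦8, 6↦4, 7↦2, 8↦2, 9↦4, 10↦8]  zeros at y ∈ {1, 3}
  x = 10: [0↦3, 1↦2, 2↦3, 3↦6, 4↦0, 5↦7, 6↦5, 7↦5, 8↦7, 9↦0, 10↦6]  zeros at y ∈ {4, 9}
Collecting zeros: affine points = {(1, 2), (1, 7), (2, 8), (2, 10), (5, 6), (6, 5), (9, 1), (9, 3), (10, 4), (10, 9)}.
Total count |C(F_11)_aff| = 10.


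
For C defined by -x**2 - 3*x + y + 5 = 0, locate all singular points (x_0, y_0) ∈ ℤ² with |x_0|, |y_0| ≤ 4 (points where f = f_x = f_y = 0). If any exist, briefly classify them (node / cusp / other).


No singular points in the scanned grid; C is smooth there.

Compute partial derivatives:
  f_x = -2*x - 3.
  f_y = 1.
f_y = 1 is a nonzero constant, so f_y never vanishes: no point (x, y) can satisfy f = f_x = f_y = 0. In particular no (x, y) ∈ {−4, ..., 4}² is singular; the curve is smooth.


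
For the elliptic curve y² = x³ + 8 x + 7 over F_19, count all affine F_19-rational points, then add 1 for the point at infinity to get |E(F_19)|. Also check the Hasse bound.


Affine points = {(0, 8), (0, 11), (1, 4), (1, 15), (3, 1), (3, 18), (5, 1), (5, 18), (6, 9), (6, 10), (7, 8), (7, 11), (10, 2), (10, 17), (11, 1), (11, 18), (12, 8), (12, 11), (13, 3), (13, 16), (15, 5), (15, 14), (18, 6), (18, 13)}; affine count = 24; |E(F_19)| = 25.

Discriminant check: Δ ∝ 4a³ + 27b² = 4·8³ + 27·7² = 4·512 + 27·49 ≡ 8 (mod 19). Nonzero ⇒ E is nonsingular.
For each x ∈ F_19, compute rhs = x³ + 8·x + 7 mod 19, then count y ∈ F_19 with y² ≡ rhs.
  x = 0: rhs = 7, matching y values: 8, 11 (2 points).
  x = 1: rhs = 16, matching y values: 4, 15 (2 points).
  x = 2: rhs = 12, matching y values: none (0 points).
  x = 3: rhs = 1, matching y values: 1, 18 (2 points).
  x = 4: rhs = 8, matching y values: none (0 points).
  x = 5: rhs = 1, matching y values: 1, 18 (2 points).
  x = 6: rhs = 5, matching y values: 9, 10 (2 points).
  x = 7: rhs = 7, matching y values: 8, 11 (2 points).
  x = 8: rhs = 13, matching y values: none (0 points).
  x = 9: rhs = 10, matching y values: none (0 points).
  x = 10: rhs = 4, matching y values: 2, 17 (2 points).
  x = 11: rhs = 1, matching y values: 1, 18 (2 points).
  x = 12: rhs = 7, matching y values: 8, 11 (2 points).
  x = 13: rhs = 9, matching y values: 3, 16 (2 points).
  x = 14: rhs = 13, matching y values: none (0 points).
  x = 15: rhs = 6, matching y values: 5, 14 (2 points).
  x = 16: rhs = 13, matching y values: none (0 points).
  x = 17: rhs = 2, matching y values: none (0 points).
  x = 18: rhs = 17, matching y values: 6, 13 (2 points).
Total affine count: 24.
Full point count |E(F_19)| = 24 + 1 = 25.
Hasse bound: |25 − (19+1)| = |5| = 5 ≤ 2√19 ≈ 8.7178 ✓.


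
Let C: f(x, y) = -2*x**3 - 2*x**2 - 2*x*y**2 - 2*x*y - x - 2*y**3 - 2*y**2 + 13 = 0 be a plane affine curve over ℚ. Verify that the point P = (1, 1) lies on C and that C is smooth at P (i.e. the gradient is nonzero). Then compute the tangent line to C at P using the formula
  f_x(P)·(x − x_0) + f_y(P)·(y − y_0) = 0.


Tangent line at P: -15*x - 16*y + 31 = 0.

Step 1: f(1, 1) = 0, so P lies on C.
Step 2: partial derivatives
  f_x(x, y) = -6*x**2 - 4*x - 2*y**2 - 2*y - 1, f_y(x, y) = -4*x*y - 2*x - 6*y**2 - 4*y.
  f_x(P) = -15, f_y(P) = -16 (gradient nonzero, so P is smooth).
Step 3: tangent line at P: -15·(x − 1) + -16·(y − 1) = 0.
Expanding: -15*x - 16*y + 31 = 0.


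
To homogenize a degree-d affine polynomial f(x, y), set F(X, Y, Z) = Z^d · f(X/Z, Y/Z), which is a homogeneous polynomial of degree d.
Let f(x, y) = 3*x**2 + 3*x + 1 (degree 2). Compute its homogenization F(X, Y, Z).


F(X, Y, Z) = 3*X**2 + 3*X*Z + Z**2

deg(f) = 2.
Substitute x = X/Z, y = Y/Z into f, then multiply by Z^2.
  monomial 3·x^2·y^0 ↦ 3·X^2·Y^0·Z^0.
  monomial 3·x^1·y^0 ↦ 3·X^1·Y^0·Z^1.
  monomial 1·x^0·y^0 ↦ 1·X^0·Y^0·Z^2.
Collecting: F(X, Y, Z) = 3*X**2 + 3*X*Z + Z**2.


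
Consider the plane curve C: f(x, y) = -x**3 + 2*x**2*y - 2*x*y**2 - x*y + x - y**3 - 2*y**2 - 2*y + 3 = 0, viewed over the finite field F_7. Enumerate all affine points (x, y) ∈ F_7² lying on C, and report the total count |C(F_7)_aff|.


Affine F_7-points: {(0, 5), (1, 3), (2, 4), (3, 0), (3, 2), (3, 4), (4, 1), (6, 3)}; count = 8.

For each of the 49 pairs (x, y) ∈ F_7², evaluate f(x, y) mod 7. Record the zeros.
  x = 0: [0↦3, 1↦5, 2↦4, 3↦1, 4↦4, 5↦0, 6↦4]  zeros at y ∈ {5}
  x = 1: [0↦3, 1↦4, 2↦5, 3↦0, 4↦4, 5↦4, 6↦1]  zeros at y ∈ {3}
  x = 2: [0↦4, 1↦1, 2↦1, 3↦5, 4↦0, 5↦1, 6↦2]  zeros at y ∈ {4}
  x = 3: [0↦0, 1↦4, 2↦0, 3↦3, 4↦0, 5↦6, 6↦1]  zeros at y ∈ {0, 2, 4}
  x = 4: [0↦6, 1↦0, 2↦3, 3↦2, 4↦5, 5↦6, 6↦6]  zeros at y ∈ {1}
  x = 5: [0↦2, 1↦4, 2↦4, 3↦3, 4↦2, 5↦2, 6↦4]  zeros at y ∈ ∅
  x = 6: [0↦3, 1↦3, 2↦4, 3↦0, 4↦6, 5↦2, 6↦3]  zeros at y ∈ {3}
Collecting zeros: affine points = {(0, 5), (1, 3), (2, 4), (3, 0), (3, 2), (3, 4), (4, 1), (6, 3)}.
Total count |C(F_7)_aff| = 8.


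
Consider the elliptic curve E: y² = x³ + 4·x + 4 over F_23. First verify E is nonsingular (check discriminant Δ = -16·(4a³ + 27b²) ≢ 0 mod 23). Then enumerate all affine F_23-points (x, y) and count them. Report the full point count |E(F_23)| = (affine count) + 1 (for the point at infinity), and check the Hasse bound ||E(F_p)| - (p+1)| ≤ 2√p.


Affine points = {(0, 2), (0, 21), (1, 3), (1, 20), (10, 3), (10, 20), (12, 3), (12, 20), (15, 9), (15, 14), (16, 1), (16, 22), (19, 4), (19, 19)}; affine count = 14; |E(F_23)| = 15.

Discriminant check: Δ ∝ 4a³ + 27b² = 4·4³ + 27·4² = 4·64 + 27·16 ≡ 21 (mod 23). Nonzero ⇒ E is nonsingular.
For each x ∈ F_23, compute rhs = x³ + 4·x + 4 mod 23, then count y ∈ F_23 with y² ≡ rhs.
  x = 0: rhs = 4, matching y values: 2, 21 (2 points).
  x = 1: rhs = 9, matching y values: 3, 20 (2 points).
  x = 2: rhs = 20, matching y values: none (0 points).
  x = 3: rhs = 20, matching y values: none (0 points).
  x = 4: rhs = 15, matching y values: none (0 points).
  x = 5: rhs = 11, matching y values: none (0 points).
  x = 6: rhs = 14, matching y values: none (0 points).
  x = 7: rhs = 7, matching y values: none (0 points).
  x = 8: rhs = 19, matching y values: none (0 points).
  x = 9: rhs = 10, matching y values: none (0 points).
  x = 10: rhs = 9, matching y values: 3, 20 (2 points).
  x = 11: rhs = 22, matching y values: none (0 points).
  x = 12: rhs = 9, matching y values: 3, 20 (2 points).
  x = 13: rhs = 22, matching y values: none (0 points).
  x = 14: rhs = 21, matching y values: none (0 points).
  x = 15: rhs = 12, matching y values: 9, 14 (2 points).
  x = 16: rhs = 1, matching y values: 1, 22 (2 points).
  x = 17: rhs = 17, matching y values: none (0 points).
  x = 18: rhs = 20, matching y values: none (0 points).
  x = 19: rhs = 16, matching y values: 4, 19 (2 points).
  x = 20: rhs = 11, matching y values: none (0 points).
  x = 21: rhs = 11, matching y values: none (0 points).
  x = 22: rhs = 22, matching y values: none (0 points).
Total affine count: 14.
Full point count |E(F_23)| = 14 + 1 = 15.
Hasse bound: |15 − (23+1)| = |-9| = 9 ≤ 2√23 ≈ 9.5917 ✓.


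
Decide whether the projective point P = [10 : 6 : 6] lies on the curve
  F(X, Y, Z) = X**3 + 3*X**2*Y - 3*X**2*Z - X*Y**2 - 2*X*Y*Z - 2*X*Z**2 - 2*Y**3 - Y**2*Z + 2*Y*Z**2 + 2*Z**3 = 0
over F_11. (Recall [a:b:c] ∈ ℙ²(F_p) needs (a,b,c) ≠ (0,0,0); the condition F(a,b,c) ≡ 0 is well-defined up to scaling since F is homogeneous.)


F(10,6,6) ≡ 10 (mod 11); P is NOT on the curve.

Evaluate F(10, 6, 6) term-by-term (mod 11).
  X**3 ↦ 1·1000·1·1 = 1000
  3*X**2*Y ↦ 3·100·6·1 = 1800
  -3*X**2*Z ↦ -3·100·1·6 = -1800
  -X*Y**2 ↦ -1·10·36·1 = -360
  -2*X*Y*Z ↦ -2·10·6·6 = -720
  -2*X*Z**2 ↦ -2·10·1·36 = -720
  -2*Y**3 ↦ -2·1·216·1 = -432
  -Y**2*Z ↦ -1·1·36·6 = -216
  2*Y*Z**2 ↦ 2·1·6·36 = 432
  2*Z**3 ↦ 2·1·1·216 = 432
Sum: F(10, 6, 6) = (1000) + (1800) + (-1800) + (-360) + (-720) + (-720) + (-432) + (-216) + (432) + (432) = -584.
Reducing mod 11: -584 ≡ 10 (mod 11).
Since F(a, b, c) ≡ 10 ≠ 0 (mod 11), P does NOT lie on the curve.


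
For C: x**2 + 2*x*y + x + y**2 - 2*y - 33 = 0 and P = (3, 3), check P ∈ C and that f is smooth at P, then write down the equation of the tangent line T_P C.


Tangent line at P: 13*x + 10*y - 69 = 0.

Step 1: f(3, 3) = 0, so P lies on C.
Step 2: partial derivatives
  f_x(x, y) = 2*x + 2*y + 1, f_y(x, y) = 2*x + 2*y - 2.
  f_x(P) = 13, f_y(P) = 10 (gradient nonzero, so P is smooth).
Step 3: tangent line at P: 13·(x − 3) + 10·(y − 3) = 0.
Expanding: 13*x + 10*y - 69 = 0.


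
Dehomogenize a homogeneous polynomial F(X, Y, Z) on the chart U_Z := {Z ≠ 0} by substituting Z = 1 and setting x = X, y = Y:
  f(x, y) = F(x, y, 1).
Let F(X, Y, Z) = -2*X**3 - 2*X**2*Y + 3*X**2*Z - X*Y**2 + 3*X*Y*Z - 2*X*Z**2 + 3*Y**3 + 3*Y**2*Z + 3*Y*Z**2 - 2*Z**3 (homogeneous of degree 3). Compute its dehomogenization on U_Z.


f(x, y) = -2*x**3 - 2*x**2*y + 3*x**2 - x*y**2 + 3*x*y - 2*x + 3*y**3 + 3*y**2 + 3*y - 2

On U_Z we set Z = 1. Each monomial c·X^i·Y^j·Z^k in F becomes c·x^i·y^j·1^k = c·x^i·y^j.
Substituting Z = 1: F(X, Y, 1) = -2*x**3 - 2*x**2*y + 3*x**2 - x*y**2 + 3*x*y - 2*x + 3*y**3 + 3*y**2 + 3*y - 2.
Note: deg(f) ≤ deg(F) = 3; strict inequality happens when F is divisible by Z (lost terms).


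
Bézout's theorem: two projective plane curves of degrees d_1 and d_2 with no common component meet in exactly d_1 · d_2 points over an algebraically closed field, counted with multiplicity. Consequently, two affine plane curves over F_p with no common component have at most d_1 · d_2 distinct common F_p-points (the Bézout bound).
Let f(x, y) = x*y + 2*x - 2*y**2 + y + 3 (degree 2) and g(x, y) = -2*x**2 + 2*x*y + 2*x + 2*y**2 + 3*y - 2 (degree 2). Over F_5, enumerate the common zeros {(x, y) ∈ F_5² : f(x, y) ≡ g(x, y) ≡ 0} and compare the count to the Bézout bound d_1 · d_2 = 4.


Common zeros: {(1, 1)}; count = 1; Bézout bound = 4.

deg(f) = 2, deg(g) = 2, so Bézout bound = 4.
Scan x ∈ F_5. For each x, list the y ∈ F_5 with f(x, y) ≡ 0 and those with g(x, y) ≡ 0 (mod 5); the common zeros in that column are the intersection.
  x = 0: f ≡ 0 at y ∈ {4}; g ≡ 0 at y ∈ {3}; common: ∅.
  x = 1: f ≡ 0 at y ∈ {0, 1}; g ≡ 0 at y ∈ {1, 4}; common: {1}.
  x = 2: f ≡ 0 at y ∈ {2}; g ≡ 0 at y ∈ ∅; common: ∅.
  x = 3: f ≡ 0 at y ∈ ∅; g ≡ 0 at y ∈ ∅; common: ∅.
  x = 4: f ≡ 0 at y ∈ ∅; g ≡ 0 at y ∈ {3, 4}; common: ∅.
Collecting: common zeros = {(1, 1)}, so the count is 1.
Comparison with the Bézout bound: 1 ≤ 4 = deg(f)·deg(g), as expected for curves with no common component (the affine F_5-count falls short of the bound because intersections may lie at infinity, over extension fields, or carry multiplicity).


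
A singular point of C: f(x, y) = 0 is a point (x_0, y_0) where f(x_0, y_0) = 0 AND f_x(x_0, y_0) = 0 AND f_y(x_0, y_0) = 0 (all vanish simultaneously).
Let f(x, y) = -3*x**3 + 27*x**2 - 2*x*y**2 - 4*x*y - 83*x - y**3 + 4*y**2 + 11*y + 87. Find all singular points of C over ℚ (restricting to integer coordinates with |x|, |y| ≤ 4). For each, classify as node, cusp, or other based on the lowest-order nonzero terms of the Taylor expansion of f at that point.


Singular points: {(3, -1)}; classification: cusp.

Compute partial derivatives:
  f_x = -9*x**2 + 54*x - 2*y**2 - 4*y - 83.
  f_y = -4*x*y - 4*x - 3*y**2 + 8*y + 11.
Scan x_0 ∈ {−4, ..., 4}. For each x_0, f_y(x_0, y) is a polynomial in y; find its integer roots y ∈ {−4, ..., 4}, then test f_x and f at those candidates.
  x = -4: f_y(-4, y) = -3*y**2 + 24*y + 27; vanishes at y ∈ {-1}. (-4, -1): f_x = -441 ≠ 0.
  x = -3: f_y(-3, y) = -3*y**2 + 20*y + 23; vanishes at y ∈ {-1}. (-3, -1): f_x = -324 ≠ 0.
  x = -2: f_y(-2, y) = -3*y**2 + 16*y + 19; vanishes at y ∈ {-1}. (-2, -1): f_x = -225 ≠ 0.
  x = -1: f_y(-1, y) = -3*y**2 + 12*y + 15; vanishes at y ∈ {-1}. (-1, -1): f_x = -144 ≠ 0.
  x = 0: f_y(0, y) = -3*y**2 + 8*y + 11; vanishes at y ∈ {-1}. (0, -1): f_x = -81 ≠ 0.
  x = 1: f_y(1, y) = -3*y**2 + 4*y + 7; vanishes at y ∈ {-1}. (1, -1): f_x = -36 ≠ 0.
  x = 2: f_y(2, y) = 3 - 3*y**2; vanishes at y ∈ {-1, 1}. (2, -1): f_x = -9 ≠ 0; (2, 1): f_x = -17 ≠ 0.
  x = 3: f_y(3, y) = -3*y**2 - 4*y - 1; vanishes at y ∈ {-1}. (3, -1): f_x = 0, f = 0 — SINGULAR.
  x = 4: f_y(4, y) = -3*y**2 - 8*y - 5; vanishes at y ∈ {-1}. (4, -1): f_x = -9 ≠ 0.
Only singular point on the grid: (3, -1).
Classify: substitute x = 3 + u, y = -1 + v and expand: f = -3*u**3 - 2*u*v**2 - v**3 + v**2.
No constant or linear terms (consistent with a singular point). Quadratic part: v**2. Cubic part: -3*u**3 - 2*u*v**2 - v**3.
The quadratic part v**2 is a perfect square, so there is a single (double) tangent line v = 0, i.e. y = -1. Restricting the cubic part to that line (v = 0) leaves -3*u**3 ≠ 0, so f is not divisible by v and the branch is v² ≈ 3*u**3 to lowest order — this is a cusp.
Classification: cusp.


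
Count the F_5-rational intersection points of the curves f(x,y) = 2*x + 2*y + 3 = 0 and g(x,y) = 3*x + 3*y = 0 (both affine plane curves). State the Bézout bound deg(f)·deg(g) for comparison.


Common zeros: ∅; count = 0; Bézout bound = 1.

deg(f) = 1, deg(g) = 1, so Bézout bound = 1.
Scan x ∈ F_5. For each x, list the y ∈ F_5 with f(x, y) ≡ 0 and those with g(x, y) ≡ 0 (mod 5); the common zeros in that column are the intersection.
  x = 0: f ≡ 0 at y ∈ {1}; g ≡ 0 at y ∈ {0}; common: ∅.
  x = 1: f ≡ 0 at y ∈ {0}; g ≡ 0 at y ∈ {4}; common: ∅.
  x = 2: f ≡ 0 at y ∈ {4}; g ≡ 0 at y ∈ {3}; common: ∅.
  x = 3: f ≡ 0 at y ∈ {3}; g ≡ 0 at y ∈ {2}; common: ∅.
  x = 4: f ≡ 0 at y ∈ {2}; g ≡ 0 at y ∈ {1}; common: ∅.
Collecting: common zeros = ∅, so the count is 0.
Comparison with the Bézout bound: 0 ≤ 1 = deg(f)·deg(g), as expected for curves with no common component (the affine F_5-count falls short of the bound because intersections may lie at infinity, over extension fields, or carry multiplicity).


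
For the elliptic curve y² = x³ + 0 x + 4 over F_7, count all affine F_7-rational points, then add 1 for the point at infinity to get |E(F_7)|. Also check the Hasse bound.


Affine points = {(0, 2), (0, 5)}; affine count = 2; |E(F_7)| = 3.

Discriminant check: Δ ∝ 4a³ + 27b² = 4·0³ + 27·4² = 4·0 + 27·16 ≡ 5 (mod 7). Nonzero ⇒ E is nonsingular.
For each x ∈ F_7, compute rhs = x³ + 0·x + 4 mod 7, then count y ∈ F_7 with y² ≡ rhs.
  x = 0: rhs = 4, matching y values: 2, 5 (2 points).
  x = 1: rhs = 5, matching y values: none (0 points).
  x = 2: rhs = 5, matching y values: none (0 points).
  x = 3: rhs = 3, matching y values: none (0 points).
  x = 4: rhs = 5, matching y values: none (0 points).
  x = 5: rhs = 3, matching y values: none (0 points).
  x = 6: rhs = 3, matching y values: none (0 points).
Total affine count: 2.
Full point count |E(F_7)| = 2 + 1 = 3.
Hasse bound: |3 − (7+1)| = |-5| = 5 ≤ 2√7 ≈ 5.2915 ✓.


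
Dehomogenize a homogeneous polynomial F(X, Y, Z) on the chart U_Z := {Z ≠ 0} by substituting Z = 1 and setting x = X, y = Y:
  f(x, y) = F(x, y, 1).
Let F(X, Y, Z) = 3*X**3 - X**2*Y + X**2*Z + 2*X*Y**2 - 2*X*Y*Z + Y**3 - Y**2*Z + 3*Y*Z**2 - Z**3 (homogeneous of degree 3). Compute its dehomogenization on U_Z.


f(x, y) = 3*x**3 - x**2*y + x**2 + 2*x*y**2 - 2*x*y + y**3 - y**2 + 3*y - 1

On U_Z we set Z = 1. Each monomial c·X^i·Y^j·Z^k in F becomes c·x^i·y^j·1^k = c·x^i·y^j.
Substituting Z = 1: F(X, Y, 1) = 3*x**3 - x**2*y + x**2 + 2*x*y**2 - 2*x*y + y**3 - y**2 + 3*y - 1.
Note: deg(f) ≤ deg(F) = 3; strict inequality happens when F is divisible by Z (lost terms).


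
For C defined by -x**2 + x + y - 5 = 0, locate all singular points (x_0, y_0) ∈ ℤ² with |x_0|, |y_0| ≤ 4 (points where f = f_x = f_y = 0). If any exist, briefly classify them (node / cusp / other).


No singular points in the scanned grid; C is smooth there.

Compute partial derivatives:
  f_x = 1 - 2*x.
  f_y = 1.
f_y = 1 is a nonzero constant, so f_y never vanishes: no point (x, y) can satisfy f = f_x = f_y = 0. In particular no (x, y) ∈ {−4, ..., 4}² is singular; the curve is smooth.


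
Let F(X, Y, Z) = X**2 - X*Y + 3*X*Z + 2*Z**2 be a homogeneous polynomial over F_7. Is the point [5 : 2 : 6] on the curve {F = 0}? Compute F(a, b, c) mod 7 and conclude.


F(5,2,6) ≡ 2 (mod 7); P is NOT on the curve.

Evaluate F(5, 2, 6) term-by-term (mod 7).
  X**2 ↦ 1·25·1·1 = 25
  -X*Y ↦ -1·5·2·1 = -10
  3*X*Z ↦ 3·5·1·6 = 90
  2*Z**2 ↦ 2·1·1·36 = 72
Sum: F(5, 2, 6) = (25) + (-10) + (90) + (72) = 177.
Reducing mod 7: 177 ≡ 2 (mod 7).
Since F(a, b, c) ≡ 2 ≠ 0 (mod 7), P does NOT lie on the curve.


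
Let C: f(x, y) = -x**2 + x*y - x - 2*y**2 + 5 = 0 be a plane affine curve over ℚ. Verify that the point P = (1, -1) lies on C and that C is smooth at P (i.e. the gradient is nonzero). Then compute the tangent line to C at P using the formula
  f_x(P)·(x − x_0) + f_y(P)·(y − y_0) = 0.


Tangent line at P: -4*x + 5*y + 9 = 0.

Step 1: f(1, -1) = 0, so P lies on C.
Step 2: partial derivatives
  f_x(x, y) = -2*x + y - 1, f_y(x, y) = x - 4*y.
  f_x(P) = -4, f_y(P) = 5 (gradient nonzero, so P is smooth).
Step 3: tangent line at P: -4·(x − 1) + 5·(y − -1) = 0.
Expanding: -4*x + 5*y + 9 = 0.


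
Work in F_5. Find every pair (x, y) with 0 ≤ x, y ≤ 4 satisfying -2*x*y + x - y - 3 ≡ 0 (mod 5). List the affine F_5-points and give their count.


Affine F_5-points: {(0, 2), (1, 1), (3, 0), (4, 4)}; count = 4.

For each of the 25 pairs (x, y) ∈ F_5², evaluate f(x, y) mod 5. Record the zeros.
  x = 0: [0↦2, 1↦1, 2↦0, 3↦4, 4↦3]  zeros at y ∈ {2}
  x = 1: [0↦3, 1↦0, 2↦2, 3↦4, 4↦1]  zeros at y ∈ {1}
  x = 2: [0↦4, 1↦4, 2↦4, 3↦4, 4↦4]  zeros at y ∈ ∅
  x = 3: [0↦0, 1↦3, 2↦1, 3↦4, 4↦2]  zeros at y ∈ {0}
  x = 4: [0↦1, 1↦2, 2↦3, 3↦4, 4↦0]  zeros at y ∈ {4}
Collecting zeros: affine points = {(0, 2), (1, 1), (3, 0), (4, 4)}.
Total count |C(F_5)_aff| = 4.


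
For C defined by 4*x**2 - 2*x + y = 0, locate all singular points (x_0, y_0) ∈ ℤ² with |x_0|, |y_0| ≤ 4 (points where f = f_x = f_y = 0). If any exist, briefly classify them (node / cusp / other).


No singular points in the scanned grid; C is smooth there.

Compute partial derivatives:
  f_x = 8*x - 2.
  f_y = 1.
f_y = 1 is a nonzero constant, so f_y never vanishes: no point (x, y) can satisfy f = f_x = f_y = 0. In particular no (x, y) ∈ {−4, ..., 4}² is singular; the curve is smooth.


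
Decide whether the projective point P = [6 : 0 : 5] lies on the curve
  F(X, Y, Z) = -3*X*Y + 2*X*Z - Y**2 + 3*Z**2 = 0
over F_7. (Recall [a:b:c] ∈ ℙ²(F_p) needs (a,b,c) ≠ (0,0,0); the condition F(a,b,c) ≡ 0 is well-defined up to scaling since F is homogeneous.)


F(6,0,5) ≡ 2 (mod 7); P is NOT on the curve.

Evaluate F(6, 0, 5) term-by-term (mod 7).
  -3*X*Y ↦ -3·6·0·1 = 0
  2*X*Z ↦ 2·6·1·5 = 60
  -Y**2 ↦ -1·1·0·1 = 0
  3*Z**2 ↦ 3·1·1·25 = 75
Sum: F(6, 0, 5) = (0) + (60) + (0) + (75) = 135.
Reducing mod 7: 135 ≡ 2 (mod 7).
Since F(a, b, c) ≡ 2 ≠ 0 (mod 7), P does NOT lie on the curve.


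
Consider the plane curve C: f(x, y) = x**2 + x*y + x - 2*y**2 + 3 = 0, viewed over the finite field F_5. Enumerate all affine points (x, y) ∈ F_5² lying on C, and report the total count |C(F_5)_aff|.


Affine F_5-points: {(0, 2), (0, 3), (1, 0), (1, 3), (2, 2), (2, 4), (3, 0), (3, 4), (4, 1)}; count = 9.

For each of the 25 pairs (x, y) ∈ F_5², evaluate f(x, y) mod 5. Record the zeros.
  x = 0: [0↦3, 1↦1, 2↦0, 3↦0, 4↦1]  zeros at y ∈ {2, 3}
  x = 1: [0↦0, 1↦4, 2↦4, 3↦0, 4↦2]  zeros at y ∈ {0, 3}
  x = 2: [0↦4, 1↦4, 2↦0, 3↦2, 4↦0]  zeros at y ∈ {2, 4}
  x = 3: [0↦0, 1↦1, 2↦3, 3↦1, 4↦0]  zeros at y ∈ {0, 4}
  x = 4: [0↦3, 1↦0, 2↦3, 3↦2, 4↦2]  zeros at y ∈ {1}
Collecting zeros: affine points = {(0, 2), (0, 3), (1, 0), (1, 3), (2, 2), (2, 4), (3, 0), (3, 4), (4, 1)}.
Total count |C(F_5)_aff| = 9.


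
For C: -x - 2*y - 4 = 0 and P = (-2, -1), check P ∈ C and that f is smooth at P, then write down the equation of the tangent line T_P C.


Tangent line at P: -x - 2*y - 4 = 0.

Step 1: f(-2, -1) = 0, so P lies on C.
Step 2: partial derivatives
  f_x(x, y) = -1, f_y(x, y) = -2.
  f_x(P) = -1, f_y(P) = -2 (gradient nonzero, so P is smooth).
Step 3: tangent line at P: -1·(x − -2) + -2·(y − -1) = 0.
Expanding: -x - 2*y - 4 = 0.


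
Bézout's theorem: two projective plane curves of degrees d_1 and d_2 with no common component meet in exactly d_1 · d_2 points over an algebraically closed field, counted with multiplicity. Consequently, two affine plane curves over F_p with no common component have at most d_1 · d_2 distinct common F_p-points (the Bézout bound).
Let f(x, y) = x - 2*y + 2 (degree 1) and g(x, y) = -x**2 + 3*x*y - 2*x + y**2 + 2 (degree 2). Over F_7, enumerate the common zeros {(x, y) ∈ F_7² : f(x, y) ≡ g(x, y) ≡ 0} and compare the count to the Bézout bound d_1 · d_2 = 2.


Common zeros: {(3, 6), (6, 4)}; count = 2; Bézout bound = 2.

deg(f) = 1, deg(g) = 2, so Bézout bound = 2.
Scan x ∈ F_7. For each x, list the y ∈ F_7 with f(x, y) ≡ 0 and those with g(x, y) ≡ 0 (mod 7); the common zeros in that column are the intersection.
  x = 0: f ≡ 0 at y ∈ {1}; g ≡ 0 at y ∈ ∅; common: ∅.
  x = 1: f ≡ 0 at y ∈ {5}; g ≡ 0 at y ∈ ∅; common: ∅.
  x = 2: f ≡ 0 at y ∈ {2}; g ≡ 0 at y ∈ {3, 5}; common: ∅.
  x = 3: f ≡ 0 at y ∈ {6}; g ≡ 0 at y ∈ {6}; common: {6}.
  x = 4: f ≡ 0 at y ∈ {3}; g ≡ 0 at y ∈ {4, 5}; common: ∅.
  x = 5: f ≡ 0 at y ∈ {0}; g ≡ 0 at y ∈ {3}; common: ∅.
  x = 6: f ≡ 0 at y ∈ {4}; g ≡ 0 at y ∈ {4, 6}; common: {4}.
Collecting: common zeros = {(3, 6), (6, 4)}, so the count is 2.
Comparison with the Bézout bound: 2 ≤ 2 = deg(f)·deg(g), as expected for curves with no common component (the bound is attained).


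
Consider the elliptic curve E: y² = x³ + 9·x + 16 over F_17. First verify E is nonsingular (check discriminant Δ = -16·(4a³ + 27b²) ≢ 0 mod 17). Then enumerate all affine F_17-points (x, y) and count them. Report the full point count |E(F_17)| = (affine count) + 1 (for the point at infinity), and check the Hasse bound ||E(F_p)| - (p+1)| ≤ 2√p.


Affine points = {(0, 4), (0, 13), (1, 3), (1, 14), (2, 5), (2, 12), (3, 6), (3, 11), (5, 4), (5, 13), (10, 1), (10, 16), (11, 1), (11, 16), (12, 4), (12, 13), (13, 1), (13, 16), (14, 8), (14, 9)}; affine count = 20; |E(F_17)| = 21.

Discriminant check: Δ ∝ 4a³ + 27b² = 4·9³ + 27·16² = 4·729 + 27·256 ≡ 2 (mod 17). Nonzero ⇒ E is nonsingular.
For each x ∈ F_17, compute rhs = x³ + 9·x + 16 mod 17, then count y ∈ F_17 with y² ≡ rhs.
  x = 0: rhs = 16, matching y values: 4, 13 (2 points).
  x = 1: rhs = 9, matching y values: 3, 14 (2 points).
  x = 2: rhs = 8, matching y values: 5, 12 (2 points).
  x = 3: rhs = 2, matching y values: 6, 11 (2 points).
  x = 4: rhs = 14, matching y values: none (0 points).
  x = 5: rhs = 16, matching y values: 4, 13 (2 points).
  x = 6: rhs = 14, matching y values: none (0 points).
  x = 7: rhs = 14, matching y values: none (0 points).
  x = 8: rhs = 5, matching y values: none (0 points).
  x = 9: rhs = 10, matching y values: none (0 points).
  x = 10: rhs = 1, matching y values: 1, 16 (2 points).
  x = 11: rhs = 1, matching y values: 1, 16 (2 points).
  x = 12: rhs = 16, matching y values: 4, 13 (2 points).
  x = 13: rhs = 1, matching y values: 1, 16 (2 points).
  x = 14: rhs = 13, matching y values: 8, 9 (2 points).
  x = 15: rhs = 7, matching y values: none (0 points).
  x = 16: rhs = 6, matching y values: none (0 points).
Total affine count: 20.
Full point count |E(F_17)| = 20 + 1 = 21.
Hasse bound: |21 − (17+1)| = |3| = 3 ≤ 2√17 ≈ 8.2462 ✓.


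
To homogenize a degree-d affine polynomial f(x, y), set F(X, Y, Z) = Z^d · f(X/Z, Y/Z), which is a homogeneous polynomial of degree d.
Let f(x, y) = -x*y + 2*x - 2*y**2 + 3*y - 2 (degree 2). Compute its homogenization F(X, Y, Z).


F(X, Y, Z) = -X*Y + 2*X*Z - 2*Y**2 + 3*Y*Z - 2*Z**2

deg(f) = 2.
Substitute x = X/Z, y = Y/Z into f, then multiply by Z^2.
  monomial -1·x^1·y^1 ↦ -1·X^1·Y^1·Z^0.
  monomial 2·x^1·y^0 ↦ 2·X^1·Y^0·Z^1.
  monomial -2·x^0·y^2 ↦ -2·X^0·Y^2·Z^0.
  monomial 3·x^0·y^1 ↦ 3·X^0·Y^1·Z^1.
  monomial -2·x^0·y^0 ↦ -2·X^0·Y^0·Z^2.
Collecting: F(X, Y, Z) = -X*Y + 2*X*Z - 2*Y**2 + 3*Y*Z - 2*Z**2.


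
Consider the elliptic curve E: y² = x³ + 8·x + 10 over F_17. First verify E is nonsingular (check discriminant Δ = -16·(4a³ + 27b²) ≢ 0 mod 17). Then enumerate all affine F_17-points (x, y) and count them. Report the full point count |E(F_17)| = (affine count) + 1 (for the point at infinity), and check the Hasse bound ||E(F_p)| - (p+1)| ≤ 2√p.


Affine points = {(1, 6), (1, 11), (2, 0), (4, 2), (4, 15), (6, 6), (6, 11), (7, 1), (7, 16), (8, 5), (8, 12), (10, 6), (10, 11), (11, 1), (11, 16), (12, 7), (12, 10), (13, 4), (13, 13), (16, 1), (16, 16)}; affine count = 21; |E(F_17)| = 22.

Discriminant check: Δ ∝ 4a³ + 27b² = 4·8³ + 27·10² = 4·512 + 27·100 ≡ 5 (mod 17). Nonzero ⇒ E is nonsingular.
For each x ∈ F_17, compute rhs = x³ + 8·x + 10 mod 17, then count y ∈ F_17 with y² ≡ rhs.
  x = 0: rhs = 10, matching y values: none (0 points).
  x = 1: rhs = 2, matching y values: 6, 11 (2 points).
  x = 2: rhs = 0, matching y values: 0 (1 points).
  x = 3: rhs = 10, matching y values: none (0 points).
  x = 4: rhs = 4, matching y values: 2, 15 (2 points).
  x = 5: rhs = 5, matching y values: none (0 points).
  x = 6: rhs = 2, matching y values: 6, 11 (2 points).
  x = 7: rhs = 1, matching y values: 1, 16 (2 points).
  x = 8: rhs = 8, matching y values: 5, 12 (2 points).
  x = 9: rhs = 12, matching y values: none (0 points).
  x = 10: rhs = 2, matching y values: 6, 11 (2 points).
  x = 11: rhs = 1, matching y values: 1, 16 (2 points).
  x = 12: rhs = 15, matching y values: 7, 10 (2 points).
  x = 13: rhs = 16, matching y values: 4, 13 (2 points).
  x = 14: rhs = 10, matching y values: none (0 points).
  x = 15: rhs = 3, matching y values: none (0 points).
  x = 16: rhs = 1, matching y values: 1, 16 (2 points).
Total affine count: 21.
Full point count |E(F_17)| = 21 + 1 = 22.
Hasse bound: |22 − (17+1)| = |4| = 4 ≤ 2√17 ≈ 8.2462 ✓.


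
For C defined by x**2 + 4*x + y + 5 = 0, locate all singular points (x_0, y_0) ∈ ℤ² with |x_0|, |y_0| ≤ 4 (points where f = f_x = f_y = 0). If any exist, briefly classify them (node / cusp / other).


No singular points in the scanned grid; C is smooth there.

Compute partial derivatives:
  f_x = 2*x + 4.
  f_y = 1.
f_y = 1 is a nonzero constant, so f_y never vanishes: no point (x, y) can satisfy f = f_x = f_y = 0. In particular no (x, y) ∈ {−4, ..., 4}² is singular; the curve is smooth.


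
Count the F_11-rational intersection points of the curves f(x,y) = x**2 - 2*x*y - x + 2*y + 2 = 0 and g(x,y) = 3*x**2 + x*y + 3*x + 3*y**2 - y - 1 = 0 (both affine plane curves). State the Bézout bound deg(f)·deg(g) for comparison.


Common zeros: ∅; count = 0; Bézout bound = 4.

deg(f) = 2, deg(g) = 2, so Bézout bound = 4.
Scan x ∈ F_11. For each x, list the y ∈ F_11 with f(x, y) ≡ 0 and those with g(x, y) ≡ 0 (mod 11); the common zeros in that column are the intersection.
  x = 0: f ≡ 0 at y ∈ {10}; g ≡ 0 at y ∈ ∅; common: ∅.
  x = 1: f ≡ 0 at y ∈ ∅; g ≡ 0 at y ∈ ∅; common: ∅.
  x = 2: f ≡ 0 at y ∈ {2}; g ≡ 0 at y ∈ ∅; common: ∅.
  x = 3: f ≡ 0 at y ∈ {2}; g ≡ 0 at y ∈ ∅; common: ∅.
  x = 4: f ≡ 0 at y ∈ {6}; g ≡ 0 at y ∈ {2, 8}; common: ∅.
  x = 5: f ≡ 0 at y ∈ {0}; g ≡ 0 at y ∈ {7, 10}; common: ∅.
  x = 6: f ≡ 0 at y ∈ {1}; g ≡ 0 at y ∈ ∅; common: ∅.
  x = 7: f ≡ 0 at y ∈ {0}; g ≡ 0 at y ∈ {1, 8}; common: ∅.
  x = 8: f ≡ 0 at y ∈ {1}; g ≡ 0 at y ∈ ∅; common: ∅.
  x = 9: f ≡ 0 at y ∈ {6}; g ≡ 0 at y ∈ {2, 10}; common: ∅.
  x = 10: f ≡ 0 at y ∈ {10}; g ≡ 0 at y ∈ {1, 7}; common: ∅.
Collecting: common zeros = ∅, so the count is 0.
Comparison with the Bézout bound: 0 ≤ 4 = deg(f)·deg(g), as expected for curves with no common component (the affine F_11-count falls short of the bound because intersections may lie at infinity, over extension fields, or carry multiplicity).
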